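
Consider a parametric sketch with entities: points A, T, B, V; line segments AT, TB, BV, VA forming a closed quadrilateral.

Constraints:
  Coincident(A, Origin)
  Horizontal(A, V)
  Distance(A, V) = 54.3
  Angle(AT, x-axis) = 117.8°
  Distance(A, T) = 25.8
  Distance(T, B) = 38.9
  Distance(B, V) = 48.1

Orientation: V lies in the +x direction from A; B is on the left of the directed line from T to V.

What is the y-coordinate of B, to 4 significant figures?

37.39

Checks: |TB| = 38.90 ✓; |BV| = 48.10 ✓.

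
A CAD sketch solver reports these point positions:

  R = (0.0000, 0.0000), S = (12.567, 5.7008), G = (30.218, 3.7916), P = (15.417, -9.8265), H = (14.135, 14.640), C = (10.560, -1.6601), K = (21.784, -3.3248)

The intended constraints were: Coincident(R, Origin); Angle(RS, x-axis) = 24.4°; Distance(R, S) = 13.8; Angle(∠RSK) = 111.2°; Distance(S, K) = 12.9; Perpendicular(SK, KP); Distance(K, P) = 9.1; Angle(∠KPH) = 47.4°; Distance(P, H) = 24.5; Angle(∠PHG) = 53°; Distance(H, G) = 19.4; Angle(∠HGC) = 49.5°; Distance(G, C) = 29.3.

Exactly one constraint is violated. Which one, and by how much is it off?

Distance(G, C) = 29.3 — off by 8.90.

R = (0.00, 0.00) ✓; RS at 24.40° ✓; |RS| = 13.80 ✓; ∠RSK = 111.2° ✓; |SK| = 12.90 ✓; ∠(SK, KP) = 90.00° ✓; |KP| = 9.100 ✓; ∠KPH = 47.40° ✓; |PH| = 24.50 ✓; ∠PHG = 53.00° ✓; |HG| = 19.40 ✓; ∠HGC = 49.50° ✓; |GC| = 20.40 ✗.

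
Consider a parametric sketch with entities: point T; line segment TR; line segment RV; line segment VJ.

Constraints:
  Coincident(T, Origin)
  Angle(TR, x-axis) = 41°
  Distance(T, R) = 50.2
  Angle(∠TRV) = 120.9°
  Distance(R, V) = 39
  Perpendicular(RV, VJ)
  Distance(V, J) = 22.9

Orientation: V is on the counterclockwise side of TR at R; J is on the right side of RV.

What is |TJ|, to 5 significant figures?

92.461

∠TRV = 120.9°, so RV runs at 41.0° + (180° − 120.9°) = 100.10° from the x-axis; with |RV| = 39.0, V = R + 39.0·(cos 100.10°, sin 100.10°) = (31.047, 71.330). The perpendicularity gives VJ at right angles to RV; with |VJ| = 22.9 on the right of RV, J = V + 22.9·(0.98450, 0.17537) = (53.592, 75.346). Then |TJ| = |J − T| = 92.461.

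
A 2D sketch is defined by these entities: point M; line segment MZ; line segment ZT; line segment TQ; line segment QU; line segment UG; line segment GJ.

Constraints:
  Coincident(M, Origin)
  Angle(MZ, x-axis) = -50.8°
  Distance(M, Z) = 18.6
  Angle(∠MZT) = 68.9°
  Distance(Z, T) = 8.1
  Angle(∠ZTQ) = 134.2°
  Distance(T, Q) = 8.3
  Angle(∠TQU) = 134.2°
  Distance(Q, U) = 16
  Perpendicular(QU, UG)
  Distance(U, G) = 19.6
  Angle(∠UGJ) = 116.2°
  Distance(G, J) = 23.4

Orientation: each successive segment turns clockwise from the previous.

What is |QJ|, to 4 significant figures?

30.35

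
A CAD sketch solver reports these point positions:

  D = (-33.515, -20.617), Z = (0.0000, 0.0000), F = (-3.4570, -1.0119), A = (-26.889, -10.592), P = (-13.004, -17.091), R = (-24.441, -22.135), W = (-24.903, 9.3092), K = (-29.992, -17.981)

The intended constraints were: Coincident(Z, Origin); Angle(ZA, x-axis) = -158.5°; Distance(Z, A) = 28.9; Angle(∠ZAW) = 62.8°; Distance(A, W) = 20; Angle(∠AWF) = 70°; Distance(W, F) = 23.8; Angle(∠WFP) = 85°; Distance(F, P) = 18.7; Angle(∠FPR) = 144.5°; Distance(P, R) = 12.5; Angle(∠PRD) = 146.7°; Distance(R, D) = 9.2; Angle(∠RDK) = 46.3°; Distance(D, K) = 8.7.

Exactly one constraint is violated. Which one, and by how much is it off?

Distance(D, K) = 8.7 — off by 4.30.

Z = (0.00, 0.00) ✓; ZA at -158.5° ✓; |ZA| = 28.90 ✓; ∠ZAW = 62.80° ✓; |AW| = 20.00 ✓; ∠AWF = 70.00° ✓; |WF| = 23.80 ✓; ∠WFP = 85.00° ✓; |FP| = 18.70 ✓; ∠FPR = 144.5° ✓; |PR| = 12.50 ✓; ∠PRD = 146.7° ✓; |RD| = 9.200 ✓; ∠RDK = 46.30° ✓; |DK| = 4.400 ✗.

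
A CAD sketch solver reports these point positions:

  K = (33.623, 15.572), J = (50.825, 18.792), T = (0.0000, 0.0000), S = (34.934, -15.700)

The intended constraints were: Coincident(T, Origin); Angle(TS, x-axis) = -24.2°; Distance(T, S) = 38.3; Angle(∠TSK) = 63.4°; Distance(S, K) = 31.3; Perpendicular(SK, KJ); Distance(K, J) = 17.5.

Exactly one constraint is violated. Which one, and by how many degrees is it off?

Perpendicular(SK, KJ) — off by 8.20°.

T = (0.00, 0.00) ✓; TS at -24.20° ✓; |TS| = 38.30 ✓; ∠TSK = 63.40° ✓; |SK| = 31.30 ✓; ∠(SK, KJ) = 81.80° ✗; |KJ| = 17.50 ✓.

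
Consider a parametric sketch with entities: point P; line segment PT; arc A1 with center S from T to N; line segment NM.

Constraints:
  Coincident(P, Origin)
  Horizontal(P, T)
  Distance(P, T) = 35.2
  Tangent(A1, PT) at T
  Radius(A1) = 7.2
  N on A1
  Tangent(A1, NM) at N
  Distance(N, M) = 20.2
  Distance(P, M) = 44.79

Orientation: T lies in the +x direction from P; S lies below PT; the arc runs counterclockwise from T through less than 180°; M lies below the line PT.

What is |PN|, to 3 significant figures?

29.8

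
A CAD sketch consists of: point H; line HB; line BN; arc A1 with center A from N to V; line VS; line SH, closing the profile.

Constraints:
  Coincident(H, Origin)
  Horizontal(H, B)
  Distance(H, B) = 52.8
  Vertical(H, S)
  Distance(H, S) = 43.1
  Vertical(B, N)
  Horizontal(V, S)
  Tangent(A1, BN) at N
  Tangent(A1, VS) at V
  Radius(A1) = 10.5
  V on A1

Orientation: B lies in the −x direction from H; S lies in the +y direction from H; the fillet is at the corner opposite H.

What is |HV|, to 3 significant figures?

60.4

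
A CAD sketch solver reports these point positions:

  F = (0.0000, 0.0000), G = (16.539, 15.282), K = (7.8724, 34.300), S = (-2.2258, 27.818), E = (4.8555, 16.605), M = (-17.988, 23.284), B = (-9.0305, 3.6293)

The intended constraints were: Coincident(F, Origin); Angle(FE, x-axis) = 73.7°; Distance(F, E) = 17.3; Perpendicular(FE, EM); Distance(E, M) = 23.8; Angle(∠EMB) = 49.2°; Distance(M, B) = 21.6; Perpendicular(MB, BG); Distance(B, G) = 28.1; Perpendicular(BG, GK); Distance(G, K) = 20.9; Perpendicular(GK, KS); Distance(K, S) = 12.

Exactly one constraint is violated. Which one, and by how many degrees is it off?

Perpendicular(GK, KS) — off by 8.20°.

F = (0.00, 0.00) ✓; FE at 73.70° ✓; |FE| = 17.30 ✓; ∠(FE, EM) = 90.00° ✓; |EM| = 23.80 ✓; ∠EMB = 49.20° ✓; |MB| = 21.60 ✓; ∠(MB, BG) = 90.00° ✓; |BG| = 28.10 ✓; ∠(BG, GK) = 90.00° ✓; |GK| = 20.90 ✓; ∠(GK, KS) = 98.20° ✗; |KS| = 12.00 ✓.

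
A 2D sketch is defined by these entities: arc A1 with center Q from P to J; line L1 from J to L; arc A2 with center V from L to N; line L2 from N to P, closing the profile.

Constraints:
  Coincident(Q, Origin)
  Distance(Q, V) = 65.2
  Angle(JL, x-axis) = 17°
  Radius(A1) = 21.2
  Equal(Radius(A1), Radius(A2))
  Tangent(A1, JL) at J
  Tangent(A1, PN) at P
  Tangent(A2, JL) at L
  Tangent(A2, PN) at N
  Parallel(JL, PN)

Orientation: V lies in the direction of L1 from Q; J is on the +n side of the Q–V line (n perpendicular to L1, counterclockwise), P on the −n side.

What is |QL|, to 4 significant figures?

68.56

The slot axis is L1's direction at 17.0°, so u = (cos 17.0°, sin 17.0°) = (0.9563, 0.2924) and n = (−sin 17.0°, cos 17.0°) = (-0.2924, 0.9563). Q is at the origin and V lies 65.2 along u from Q, so V = 65.2·u = (62.35, 19.06). Tangency of A1 to both parallel lines with radius 21.2 puts J and P at Q ± 21.2·n: J = (-6.198, 20.27), P = (6.198, -20.27). Equal radii place L and N the same way about V: L = V + 21.2·n = (56.15, 39.34), N = V − 21.2·n = (68.55, -1.211). Then |QL| = |L − Q| = 68.56.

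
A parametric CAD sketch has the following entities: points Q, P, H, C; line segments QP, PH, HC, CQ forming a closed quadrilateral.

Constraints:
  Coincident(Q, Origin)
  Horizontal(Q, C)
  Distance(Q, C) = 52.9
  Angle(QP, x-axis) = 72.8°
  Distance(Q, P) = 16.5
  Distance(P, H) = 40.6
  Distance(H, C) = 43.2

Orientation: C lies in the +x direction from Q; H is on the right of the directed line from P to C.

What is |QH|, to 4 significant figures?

28.40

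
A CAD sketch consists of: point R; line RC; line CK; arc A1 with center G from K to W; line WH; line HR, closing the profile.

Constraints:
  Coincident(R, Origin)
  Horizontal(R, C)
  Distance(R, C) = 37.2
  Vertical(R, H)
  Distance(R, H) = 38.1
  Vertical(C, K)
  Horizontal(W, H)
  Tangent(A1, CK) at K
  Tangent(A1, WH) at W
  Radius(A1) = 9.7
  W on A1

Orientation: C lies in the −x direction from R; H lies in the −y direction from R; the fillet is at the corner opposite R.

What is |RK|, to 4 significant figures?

46.80

The virtual corner opposite R is at (-37.20, -38.10). Since A1 is tangent to CK there, GK ⟂ CK and the tangent condition forces GW to be normal to WH, with radius 9.7, so the center G sits 9.7 in from both sides at G = (-27.50, -28.40). That places the tangent points at K = (-37.20, -28.40) on CK and W = (-27.50, -38.10) on WH. Then |RK| = |K − R| = 46.80.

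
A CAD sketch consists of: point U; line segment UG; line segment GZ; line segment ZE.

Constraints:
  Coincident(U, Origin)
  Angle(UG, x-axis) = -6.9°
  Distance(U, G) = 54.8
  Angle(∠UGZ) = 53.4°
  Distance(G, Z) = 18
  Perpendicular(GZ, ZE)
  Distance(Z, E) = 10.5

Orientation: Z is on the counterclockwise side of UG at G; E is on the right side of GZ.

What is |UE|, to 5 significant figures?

56.435

U is at the origin; UG runs at -6.9° with length 54.8, so G = 54.8·(cos -6.9°, sin -6.9°) = (54.403, -6.5835). ∠UGZ = 53.4°, so GZ runs at -6.9° + (180° − 53.4°) = 119.70° from the x-axis; with |GZ| = 18.0, Z = G + 18.0·(cos 119.70°, sin 119.70°) = (45.485, 9.0519). GZ ⟂ ZE; with |ZE| = 10.5 on the right of GZ, E = Z + 10.5·(0.86863, 0.49546) = (54.605, 14.254). Then |UE| = |E − U| = 56.435.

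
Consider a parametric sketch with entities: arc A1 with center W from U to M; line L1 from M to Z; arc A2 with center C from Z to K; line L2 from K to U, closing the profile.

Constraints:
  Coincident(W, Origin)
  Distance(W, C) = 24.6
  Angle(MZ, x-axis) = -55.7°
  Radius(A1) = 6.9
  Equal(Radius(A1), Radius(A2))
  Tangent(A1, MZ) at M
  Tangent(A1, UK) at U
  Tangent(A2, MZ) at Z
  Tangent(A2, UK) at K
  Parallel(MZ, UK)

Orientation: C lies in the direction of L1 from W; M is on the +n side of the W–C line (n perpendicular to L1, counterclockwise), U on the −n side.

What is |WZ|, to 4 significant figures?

25.55

The slot axis is L1's direction at -55.7°, so u = (cos -55.7°, sin -55.7°) = (0.5635, -0.8261) and n = (−sin -55.7°, cos -55.7°) = (0.8261, 0.5635). W is at the origin and C lies 24.6 along u from W, so C = 24.6·u = (13.86, -20.32). Tangency of A1 to both parallel lines with radius 6.9 puts M and U at W ± 6.9·n: M = (5.700, 3.888), U = (-5.700, -3.888). Equal radii place Z and K the same way about C: Z = C + 6.9·n = (19.56, -16.43), K = C − 6.9·n = (8.163, -24.21). Then |WZ| = |Z − W| = 25.55.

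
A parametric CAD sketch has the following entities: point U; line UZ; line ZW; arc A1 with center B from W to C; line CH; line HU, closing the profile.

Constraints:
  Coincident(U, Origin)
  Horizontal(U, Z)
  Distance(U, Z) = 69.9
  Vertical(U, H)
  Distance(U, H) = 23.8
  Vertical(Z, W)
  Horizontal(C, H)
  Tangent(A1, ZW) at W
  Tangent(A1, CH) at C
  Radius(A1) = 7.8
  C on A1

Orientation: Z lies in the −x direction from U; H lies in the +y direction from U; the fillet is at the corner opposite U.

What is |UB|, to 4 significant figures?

64.13

U and H share the same x with |UH| = 23.8 and H on the +y side, so H = (0.000, 23.80). The virtual corner opposite U is at (-69.90, 23.80). Since A1 is tangent to ZW there, BW ⟂ ZW and A1 meets CH tangentially, so BC is at right angles to CH, with radius 7.8, so the center B sits 7.8 in from both sides at B = (-62.10, 16.00). Then |UB| = |B − U| = 64.13.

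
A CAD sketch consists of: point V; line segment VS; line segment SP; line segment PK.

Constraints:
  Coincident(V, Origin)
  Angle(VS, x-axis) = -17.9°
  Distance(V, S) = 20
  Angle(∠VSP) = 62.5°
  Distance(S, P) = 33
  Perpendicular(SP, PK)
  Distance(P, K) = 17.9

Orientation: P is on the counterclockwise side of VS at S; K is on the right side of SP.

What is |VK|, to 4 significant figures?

42.84

V is at the origin; VS runs at -17.9° with length 20.0, so S = 20.0·(cos -17.9°, sin -17.9°) = (19.03, -6.147). ∠VSP = 62.5°, so SP runs at -17.9° + (180° − 62.5°) = 99.60° from the x-axis; with |SP| = 33.0, P = S + 33.0·(cos 99.60°, sin 99.60°) = (13.53, 26.39). SP is perpendicular to PK; with |PK| = 17.9 on the right of SP, K = P + 17.9·(0.9860, 0.1668) = (31.18, 29.38). Then |VK| = |K − V| = 42.84.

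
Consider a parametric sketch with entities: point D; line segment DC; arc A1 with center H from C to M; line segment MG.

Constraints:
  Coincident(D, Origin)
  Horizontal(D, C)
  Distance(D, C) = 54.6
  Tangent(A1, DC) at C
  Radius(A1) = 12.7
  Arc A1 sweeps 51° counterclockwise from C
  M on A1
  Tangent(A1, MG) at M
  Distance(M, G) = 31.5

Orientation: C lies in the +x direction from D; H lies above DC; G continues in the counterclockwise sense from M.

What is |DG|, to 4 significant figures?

89.20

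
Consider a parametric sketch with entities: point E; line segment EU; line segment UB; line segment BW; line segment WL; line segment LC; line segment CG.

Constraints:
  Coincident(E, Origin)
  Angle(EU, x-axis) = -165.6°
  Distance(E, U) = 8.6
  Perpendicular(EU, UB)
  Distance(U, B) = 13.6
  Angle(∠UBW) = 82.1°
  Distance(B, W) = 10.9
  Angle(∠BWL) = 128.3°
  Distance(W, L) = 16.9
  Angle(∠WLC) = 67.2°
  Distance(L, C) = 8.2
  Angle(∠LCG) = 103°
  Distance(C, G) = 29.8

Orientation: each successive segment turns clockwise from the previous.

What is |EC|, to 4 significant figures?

4.420

∠BWL = 128.3° gives WL at -45.20° from the x-axis; with |WL| = 16.9, L = (11.03, 0.2762). ∠WLC = 67.2° gives LC at -158.0° from the x-axis; with |LC| = 8.2, C = (3.423, -2.796). Then |EC| = |C − E| = 4.420.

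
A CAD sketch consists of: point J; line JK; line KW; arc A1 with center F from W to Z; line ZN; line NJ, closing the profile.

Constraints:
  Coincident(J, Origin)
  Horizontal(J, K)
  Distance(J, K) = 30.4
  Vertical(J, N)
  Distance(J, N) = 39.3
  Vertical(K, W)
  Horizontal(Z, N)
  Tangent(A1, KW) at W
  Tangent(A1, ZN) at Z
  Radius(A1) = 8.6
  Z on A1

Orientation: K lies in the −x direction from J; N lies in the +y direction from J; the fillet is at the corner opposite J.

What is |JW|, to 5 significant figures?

43.205

J is at the origin; JK is horizontal with |JK| = 30.4 and K on the −x side, so K = (-30.400, 0.0000). JN is vertical with |JN| = 39.3 and N on the +y side, so N = (0.0000, 39.300). The virtual corner opposite J is at (-30.400, 39.300). The tangent condition forces FW to be normal to KW and A1 meets ZN tangentially, so FZ is at right angles to ZN, with radius 8.6, so the center F sits 8.6 in from both sides at F = (-21.800, 30.700). That places the tangent points at W = (-30.400, 30.700) on KW and Z = (-21.800, 39.300) on ZN. Then |JW| = |W − J| = 43.205.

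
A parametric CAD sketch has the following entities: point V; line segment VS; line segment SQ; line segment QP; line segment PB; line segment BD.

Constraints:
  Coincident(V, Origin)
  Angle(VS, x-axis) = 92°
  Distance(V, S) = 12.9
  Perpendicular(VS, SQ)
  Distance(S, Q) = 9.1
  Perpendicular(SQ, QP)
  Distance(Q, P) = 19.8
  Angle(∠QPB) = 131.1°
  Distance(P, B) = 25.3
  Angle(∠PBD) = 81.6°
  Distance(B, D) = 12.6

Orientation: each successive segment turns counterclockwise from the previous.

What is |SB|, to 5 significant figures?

37.770

V is at the origin; VS runs at 92.0° with length 12.9, so S = (-0.45020, 12.892). VS ⟂ SQ, so SQ runs at -178.00°; with |SQ| = 9.1, Q = (-9.5447, 12.575). SQ is perpendicular to QP, so QP runs at -88.000°; with |QP| = 19.8, P = (-8.8536, -7.2134). ∠QPB = 131.1° gives PB at -39.100° from the x-axis; with |PB| = 25.3, B = (10.780, -23.169). Then |SB| = |B − S| = 37.770.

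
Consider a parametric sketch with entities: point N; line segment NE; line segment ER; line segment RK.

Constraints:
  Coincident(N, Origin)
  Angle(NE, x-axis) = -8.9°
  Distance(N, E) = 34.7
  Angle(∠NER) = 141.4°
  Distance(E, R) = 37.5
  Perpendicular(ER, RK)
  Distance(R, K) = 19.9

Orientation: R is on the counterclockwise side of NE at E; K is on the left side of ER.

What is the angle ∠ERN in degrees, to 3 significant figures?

18.5°

N is at the origin; NE runs at -8.9° with length 34.7, so E = 34.7·(cos -8.9°, sin -8.9°) = (34.3, -5.37). ∠NER = 141.4°, so ER runs at -8.9° + (180° − 141.4°) = 29.7° from the x-axis; with |ER| = 37.5, R = E + 37.5·(cos 29.7°, sin 29.7°) = (66.9, 13.2). Then cos ∠ERN = RE·RN / (|RE||RN|), giving 18.5°.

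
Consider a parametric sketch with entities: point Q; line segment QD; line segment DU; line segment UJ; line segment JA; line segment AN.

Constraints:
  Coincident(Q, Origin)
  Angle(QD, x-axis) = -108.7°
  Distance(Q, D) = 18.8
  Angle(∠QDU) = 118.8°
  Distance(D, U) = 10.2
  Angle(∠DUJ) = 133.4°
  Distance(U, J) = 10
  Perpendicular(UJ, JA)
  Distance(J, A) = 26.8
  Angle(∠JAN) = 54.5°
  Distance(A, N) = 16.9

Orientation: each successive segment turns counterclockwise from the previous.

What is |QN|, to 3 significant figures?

8.69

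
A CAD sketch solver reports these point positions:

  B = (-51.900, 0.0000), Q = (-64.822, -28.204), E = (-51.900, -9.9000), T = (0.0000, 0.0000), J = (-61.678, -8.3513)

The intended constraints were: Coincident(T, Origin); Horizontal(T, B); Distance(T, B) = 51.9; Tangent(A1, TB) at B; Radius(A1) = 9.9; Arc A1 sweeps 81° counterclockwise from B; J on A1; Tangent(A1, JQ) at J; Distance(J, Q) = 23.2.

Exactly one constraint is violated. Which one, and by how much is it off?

Distance(J, Q) = 23.2 — off by 3.10.

T = (0.00, 0.00) ✓; T.y = 0.00, B.y = 0.00 ✓; |TB| = 51.90 ✓; ∠(EB, BT) = 90.00° ✓; |EB| = 9.900 ✓; bearing(E→J) − bearing(E→B) = 81.00° ✓; |EJ| = 9.900 ✓; ∠(EJ, JQ) = 90.00° ✓; |JQ| = 20.10 ✗.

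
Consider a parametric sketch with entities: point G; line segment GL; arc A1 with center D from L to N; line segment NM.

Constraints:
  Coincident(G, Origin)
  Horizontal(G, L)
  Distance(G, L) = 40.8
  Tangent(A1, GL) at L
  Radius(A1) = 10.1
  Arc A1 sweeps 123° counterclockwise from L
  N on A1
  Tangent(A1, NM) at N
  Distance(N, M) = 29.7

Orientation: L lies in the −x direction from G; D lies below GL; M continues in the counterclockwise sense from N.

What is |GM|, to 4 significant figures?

52.31

G is at the origin; G and L share the same y with |GL| = 40.8 and L on the −x side, so L = (-40.80, 0.000). Tangency of A1 to GL means the radius DL is perpendicular to GL, so D = L + (0, -10.1) = (-40.80, -10.10). On A1, L sits at bearing 90° from D; a 123° counterclockwise sweep puts N at bearing 213°, so N = D + 10.1·(cos 213°, sin 213°) = (-49.27, -15.60). The tangent condition forces DN to be normal to NM, so NM runs along (−sin 213°, cos 213°); with |NM| = 29.7, M = (-33.09, -40.51). Then |GM| = |M − G| = 52.31.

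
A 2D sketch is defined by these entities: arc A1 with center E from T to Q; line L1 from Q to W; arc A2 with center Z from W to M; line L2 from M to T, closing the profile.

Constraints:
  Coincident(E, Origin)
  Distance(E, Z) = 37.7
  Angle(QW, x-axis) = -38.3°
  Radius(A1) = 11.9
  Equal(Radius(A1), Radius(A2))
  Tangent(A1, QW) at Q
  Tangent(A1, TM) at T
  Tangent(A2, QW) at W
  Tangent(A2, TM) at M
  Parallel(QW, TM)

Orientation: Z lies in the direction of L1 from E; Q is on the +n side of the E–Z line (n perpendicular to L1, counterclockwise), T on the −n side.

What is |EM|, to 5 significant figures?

39.534

The slot axis is L1's direction at -38.3°, so u = (cos -38.3°, sin -38.3°) = (0.78478, -0.61978) and n = (−sin -38.3°, cos -38.3°) = (0.61978, 0.78478). E is at the origin and Z lies 37.7 along u from E, so Z = 37.7·u = (29.586, -23.366). Tangency of A1 to both parallel lines with radius 11.9 puts Q and T at E ± 11.9·n: Q = (7.3754, 9.3388), T = (-7.3754, -9.3388). Equal radii place W and M the same way about Z: W = Z + 11.9·n = (36.961, -14.027), M = Z − 11.9·n = (22.211, -32.705). Then |EM| = |M − E| = 39.534.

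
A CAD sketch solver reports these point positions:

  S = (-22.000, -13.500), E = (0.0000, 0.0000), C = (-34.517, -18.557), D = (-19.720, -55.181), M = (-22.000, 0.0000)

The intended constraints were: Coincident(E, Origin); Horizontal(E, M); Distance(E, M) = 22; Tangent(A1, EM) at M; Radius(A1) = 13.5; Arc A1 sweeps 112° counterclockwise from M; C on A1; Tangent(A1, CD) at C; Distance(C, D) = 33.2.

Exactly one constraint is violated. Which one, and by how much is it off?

Distance(C, D) = 33.2 — off by 6.30.

E = (0.00, 0.00) ✓; E.y = 0.00, M.y = 0.00 ✓; |EM| = 22.00 ✓; ∠(SM, ME) = 90.00° ✓; |SM| = 13.50 ✓; bearing(S→C) − bearing(S→M) = 112.0° ✓; |SC| = 13.50 ✓; ∠(SC, CD) = 90.00° ✓; |CD| = 39.50 ✗.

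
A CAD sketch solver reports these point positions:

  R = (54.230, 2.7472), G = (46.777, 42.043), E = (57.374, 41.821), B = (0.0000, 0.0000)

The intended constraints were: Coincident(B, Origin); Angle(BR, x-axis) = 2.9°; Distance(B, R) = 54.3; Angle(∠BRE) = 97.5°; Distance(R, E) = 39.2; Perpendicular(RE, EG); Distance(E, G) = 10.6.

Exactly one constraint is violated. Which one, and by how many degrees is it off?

Perpendicular(RE, EG) — off by 3.40°.

B = (0.00, 0.00) ✓; BR at 2.900° ✓; |BR| = 54.30 ✓; ∠BRE = 97.50° ✓; |RE| = 39.20 ✓; ∠(RE, EG) = 93.40° ✗; |EG| = 10.60 ✓.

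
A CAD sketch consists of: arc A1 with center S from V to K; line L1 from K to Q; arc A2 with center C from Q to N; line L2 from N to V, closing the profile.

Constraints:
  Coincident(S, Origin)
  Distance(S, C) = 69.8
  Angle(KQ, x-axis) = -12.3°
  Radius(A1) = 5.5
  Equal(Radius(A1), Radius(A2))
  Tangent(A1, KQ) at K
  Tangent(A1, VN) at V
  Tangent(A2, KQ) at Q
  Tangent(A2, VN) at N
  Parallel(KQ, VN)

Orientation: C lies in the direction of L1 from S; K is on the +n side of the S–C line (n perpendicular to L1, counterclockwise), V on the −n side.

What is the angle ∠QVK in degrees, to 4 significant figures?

81.04°

The slot axis is L1's direction at -12.3°, so u = (cos -12.3°, sin -12.3°) = (0.9770, -0.2130) and n = (−sin -12.3°, cos -12.3°) = (0.2130, 0.9770). S is at the origin and C lies 69.8 along u from S, so C = 69.8·u = (68.20, -14.87). Tangency of A1 to both parallel lines with radius 5.5 puts K and V at S ± 5.5·n: K = (1.172, 5.374), V = (-1.172, -5.374). Equal radii place Q and N the same way about C: Q = C + 5.5·n = (69.37, -9.496), N = C − 5.5·n = (67.03, -20.24). Then cos ∠QVK = VQ·VK / (|VQ||VK|), giving 81.04°.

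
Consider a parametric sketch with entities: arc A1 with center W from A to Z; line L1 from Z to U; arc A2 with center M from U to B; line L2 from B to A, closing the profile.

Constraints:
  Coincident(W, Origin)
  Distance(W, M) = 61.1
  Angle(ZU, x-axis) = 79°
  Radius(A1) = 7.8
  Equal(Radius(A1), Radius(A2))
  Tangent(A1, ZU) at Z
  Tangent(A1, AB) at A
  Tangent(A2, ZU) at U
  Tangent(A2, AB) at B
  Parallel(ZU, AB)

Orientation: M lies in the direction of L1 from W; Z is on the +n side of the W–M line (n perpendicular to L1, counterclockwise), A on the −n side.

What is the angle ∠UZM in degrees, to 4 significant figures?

7.275°

The slot axis is L1's direction at 79.0°, so u = (cos 79.0°, sin 79.0°) = (0.1908, 0.9816) and n = (−sin 79.0°, cos 79.0°) = (-0.9816, 0.1908). W is at the origin and M lies 61.1 along u from W, so M = 61.1·u = (11.66, 59.98). Tangency of A1 to both parallel lines with radius 7.8 puts Z and A at W ± 7.8·n: Z = (-7.657, 1.488), A = (7.657, -1.488). Equal radii place U and B the same way about M: U = M + 7.8·n = (4.002, 61.47), B = M − 7.8·n = (19.32, 58.49). Then cos ∠UZM = ZU·ZM / (|ZU||ZM|), giving 7.275°.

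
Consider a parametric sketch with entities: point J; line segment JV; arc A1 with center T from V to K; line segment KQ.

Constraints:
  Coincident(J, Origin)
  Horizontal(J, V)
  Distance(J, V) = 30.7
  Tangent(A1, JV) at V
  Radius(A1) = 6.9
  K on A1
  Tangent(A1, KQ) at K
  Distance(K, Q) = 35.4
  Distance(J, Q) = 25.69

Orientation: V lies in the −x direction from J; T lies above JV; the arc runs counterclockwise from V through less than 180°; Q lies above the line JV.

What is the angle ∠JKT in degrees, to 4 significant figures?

136.4°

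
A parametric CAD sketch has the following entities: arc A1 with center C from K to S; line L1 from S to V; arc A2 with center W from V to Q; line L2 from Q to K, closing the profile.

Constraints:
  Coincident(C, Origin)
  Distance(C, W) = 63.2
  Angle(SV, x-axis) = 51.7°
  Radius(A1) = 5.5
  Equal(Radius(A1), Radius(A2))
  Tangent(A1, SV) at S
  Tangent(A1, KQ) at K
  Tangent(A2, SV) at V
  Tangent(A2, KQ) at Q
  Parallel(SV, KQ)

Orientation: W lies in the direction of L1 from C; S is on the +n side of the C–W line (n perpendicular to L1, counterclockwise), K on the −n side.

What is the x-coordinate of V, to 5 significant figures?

34.854

The slot axis is L1's direction at 51.7°, so u = (cos 51.7°, sin 51.7°) = (0.61978, 0.78478) and n = (−sin 51.7°, cos 51.7°) = (-0.78478, 0.61978). C is at the origin and W lies 63.2 along u from C, so W = 63.2·u = (39.170, 49.598). Tangency of A1 to both parallel lines with radius 5.5 puts S and K at C ± 5.5·n: S = (-4.3163, 3.4088), K = (4.3163, -3.4088). Equal radii place V and Q the same way about W: V = W + 5.5·n = (34.854, 53.007), Q = W − 5.5·n = (43.486, 46.189). So V.x = 34.854.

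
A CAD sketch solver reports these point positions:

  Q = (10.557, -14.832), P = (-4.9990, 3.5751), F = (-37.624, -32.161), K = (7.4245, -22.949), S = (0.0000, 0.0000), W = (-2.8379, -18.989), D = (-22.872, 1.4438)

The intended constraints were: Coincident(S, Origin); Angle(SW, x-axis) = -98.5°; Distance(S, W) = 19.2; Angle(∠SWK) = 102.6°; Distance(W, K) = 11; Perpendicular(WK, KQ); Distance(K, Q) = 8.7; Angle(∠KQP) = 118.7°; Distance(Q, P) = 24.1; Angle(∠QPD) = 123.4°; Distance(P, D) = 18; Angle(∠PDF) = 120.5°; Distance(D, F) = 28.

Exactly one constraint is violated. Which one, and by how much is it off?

Distance(D, F) = 28 — off by 8.70.

S = (0.00, 0.00) ✓; SW at -98.50° ✓; |SW| = 19.20 ✓; ∠SWK = 102.6° ✓; |WK| = 11.00 ✓; ∠(WK, KQ) = 90.00° ✓; |KQ| = 8.700 ✓; ∠KQP = 118.7° ✓; |QP| = 24.10 ✓; ∠QPD = 123.4° ✓; |PD| = 18.00 ✓; ∠PDF = 120.5° ✓; |DF| = 36.70 ✗.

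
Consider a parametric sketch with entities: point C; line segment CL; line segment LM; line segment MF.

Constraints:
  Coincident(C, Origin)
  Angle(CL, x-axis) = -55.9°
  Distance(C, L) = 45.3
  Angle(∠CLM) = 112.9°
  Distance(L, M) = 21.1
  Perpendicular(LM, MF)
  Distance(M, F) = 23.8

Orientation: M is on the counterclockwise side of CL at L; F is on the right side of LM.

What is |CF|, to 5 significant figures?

76.118

∠CLM = 112.9°, so LM runs at -55.9° + (180° − 112.9°) = 11.200° from the x-axis; with |LM| = 21.1, M = L + 21.1·(cos 11.200°, sin 11.200°) = (46.095, -33.413). LM is perpendicular to MF; with |MF| = 23.8 on the right of LM, F = M + 23.8·(0.19423, -0.98096) = (50.718, -56.760). Then |CF| = |F − C| = 76.118.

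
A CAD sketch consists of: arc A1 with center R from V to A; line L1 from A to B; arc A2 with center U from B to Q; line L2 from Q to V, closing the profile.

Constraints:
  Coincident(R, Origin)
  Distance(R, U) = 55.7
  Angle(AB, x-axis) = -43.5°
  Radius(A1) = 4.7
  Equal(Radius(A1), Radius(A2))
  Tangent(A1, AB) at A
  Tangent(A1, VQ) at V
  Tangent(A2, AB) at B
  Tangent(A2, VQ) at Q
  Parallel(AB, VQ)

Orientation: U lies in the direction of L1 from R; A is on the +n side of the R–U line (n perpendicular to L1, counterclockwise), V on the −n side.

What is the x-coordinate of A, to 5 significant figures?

3.2353

The slot axis is L1's direction at -43.5°, so u = (cos -43.5°, sin -43.5°) = (0.72537, -0.68835) and n = (−sin -43.5°, cos -43.5°) = (0.68835, 0.72537). R is at the origin and U lies 55.7 along u from R, so U = 55.7·u = (40.403, -38.341). Tangency of A1 to both parallel lines with radius 4.7 puts A and V at R ± 4.7·n: A = (3.2353, 3.4093), V = (-3.2353, -3.4093). So A.x = 3.2353.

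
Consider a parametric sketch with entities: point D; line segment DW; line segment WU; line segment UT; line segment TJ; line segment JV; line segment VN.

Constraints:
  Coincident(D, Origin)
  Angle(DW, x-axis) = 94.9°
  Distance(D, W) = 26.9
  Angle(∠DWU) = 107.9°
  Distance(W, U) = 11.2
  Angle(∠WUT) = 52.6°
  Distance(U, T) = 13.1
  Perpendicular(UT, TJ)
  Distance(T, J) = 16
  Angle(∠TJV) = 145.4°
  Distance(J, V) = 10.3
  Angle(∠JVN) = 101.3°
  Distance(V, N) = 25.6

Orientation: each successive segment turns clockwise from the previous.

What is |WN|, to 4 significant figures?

23.70

D is at the origin; DW runs at 94.9° with length 26.9, so W = (-2.298, 26.80). ∠DWU = 107.9° gives WU at 22.80° from the x-axis; with |WU| = 11.2, U = (8.027, 31.14). ∠WUT = 52.6° gives UT at -104.6° from the x-axis; with |UT| = 13.1, T = (4.725, 18.46). UT is perpendicular to TJ, so TJ runs at 165.4°; with |TJ| = 16.0, J = (-10.76, 22.50). ∠TJV = 145.4° gives JV at 130.8° from the x-axis; with |JV| = 10.3, V = (-17.49, 30.30). ∠JVN = 101.3° gives VN at 52.10° from the x-axis; with |VN| = 25.6, N = (-1.763, 50.50). Then |WN| = |N − W| = 23.70.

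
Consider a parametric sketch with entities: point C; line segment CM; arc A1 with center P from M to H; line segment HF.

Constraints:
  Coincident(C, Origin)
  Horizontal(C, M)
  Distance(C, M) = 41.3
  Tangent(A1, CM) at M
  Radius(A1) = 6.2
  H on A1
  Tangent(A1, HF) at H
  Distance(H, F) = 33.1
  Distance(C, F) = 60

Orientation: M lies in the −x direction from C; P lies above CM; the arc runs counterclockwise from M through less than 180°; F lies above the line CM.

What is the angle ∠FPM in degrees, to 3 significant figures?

174°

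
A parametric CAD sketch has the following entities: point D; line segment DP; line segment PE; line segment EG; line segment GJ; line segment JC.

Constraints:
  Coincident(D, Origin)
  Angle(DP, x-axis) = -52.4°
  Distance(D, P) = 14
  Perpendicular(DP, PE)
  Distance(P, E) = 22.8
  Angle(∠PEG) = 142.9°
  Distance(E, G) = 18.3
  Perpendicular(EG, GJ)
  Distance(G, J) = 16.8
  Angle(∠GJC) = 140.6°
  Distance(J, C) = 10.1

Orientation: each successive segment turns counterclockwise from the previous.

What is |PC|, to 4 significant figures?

31.97

D is at the origin; DP runs at -52.4° with length 14.0, so P = (8.542, -11.09). DP ⟂ PE, so PE runs at 37.60°; with |PE| = 22.8, E = (26.61, 2.819). ∠PEG = 142.9° gives EG at 74.70° from the x-axis; with |EG| = 18.3, G = (31.44, 20.47). The perpendicularity gives GJ at right angles to EG, so GJ runs at 164.7°; with |GJ| = 16.8, J = (15.23, 24.90). ∠GJC = 140.6° gives JC at -155.9° from the x-axis; with |JC| = 10.1, C = (6.011, 20.78). Then |PC| = |C − P| = 31.97.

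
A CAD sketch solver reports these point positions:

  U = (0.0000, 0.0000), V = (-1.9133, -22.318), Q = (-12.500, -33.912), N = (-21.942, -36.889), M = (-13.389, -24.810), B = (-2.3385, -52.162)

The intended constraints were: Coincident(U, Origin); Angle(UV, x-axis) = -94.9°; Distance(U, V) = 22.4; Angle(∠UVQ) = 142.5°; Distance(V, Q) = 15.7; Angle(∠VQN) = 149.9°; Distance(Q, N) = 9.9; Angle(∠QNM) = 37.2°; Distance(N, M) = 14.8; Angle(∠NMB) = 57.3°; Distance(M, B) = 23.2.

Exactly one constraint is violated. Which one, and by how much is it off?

Distance(M, B) = 23.2 — off by 6.30.

U = (0.00, 0.00) ✓; UV at -94.90° ✓; |UV| = 22.40 ✓; ∠UVQ = 142.5° ✓; |VQ| = 15.70 ✓; ∠VQN = 149.9° ✓; |QN| = 9.900 ✓; ∠QNM = 37.20° ✓; |NM| = 14.80 ✓; ∠NMB = 57.30° ✓; |MB| = 29.50 ✗.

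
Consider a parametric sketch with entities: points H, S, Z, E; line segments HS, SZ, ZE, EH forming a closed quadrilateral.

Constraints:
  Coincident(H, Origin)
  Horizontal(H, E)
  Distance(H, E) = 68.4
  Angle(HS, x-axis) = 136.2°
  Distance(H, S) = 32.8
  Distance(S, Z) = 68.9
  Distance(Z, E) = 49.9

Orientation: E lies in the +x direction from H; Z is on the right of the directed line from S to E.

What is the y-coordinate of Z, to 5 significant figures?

-25.532

H is at the origin; H and E share the same y with |HE| = 68.4 and E in +x, so E = (68.4, 0). HS runs at 136.2° with |HS| = 32.8, so S = (-23.674, 22.702). Z is determined by |SZ| = 68.9 and |ZE| = 49.9 together: it lies at the intersection of circle(S, 68.9) and circle(E, 49.9). With |SE| = 94.831, the foot of the radical line on SE is 59.317 from S and the perpendicular offset is √(68.9² − 59.317²) = 35.053. Taking the right-of-SE solution: Z = (25.527, -25.532).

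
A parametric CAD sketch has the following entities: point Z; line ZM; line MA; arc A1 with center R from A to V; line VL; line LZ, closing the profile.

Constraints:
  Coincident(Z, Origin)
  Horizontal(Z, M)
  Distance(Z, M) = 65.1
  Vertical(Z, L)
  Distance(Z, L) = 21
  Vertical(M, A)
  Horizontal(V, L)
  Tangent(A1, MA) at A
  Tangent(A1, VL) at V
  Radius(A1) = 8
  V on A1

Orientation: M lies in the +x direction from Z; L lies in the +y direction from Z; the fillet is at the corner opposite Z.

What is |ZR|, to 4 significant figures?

58.56

Z is at the origin; ZM is horizontal with |ZM| = 65.1 and M on the +x side, so M = (65.10, 0.000). Z and L share the same x with |ZL| = 21.0 and L on the +y side, so L = (0.000, 21.00). The virtual corner opposite Z is at (65.10, 21.00). The tangent condition forces RA to be normal to MA and the tangent condition forces RV to be normal to VL, with radius 8.0, so the center R sits 8.0 in from both sides at R = (57.10, 13.00). Then |ZR| = |R − Z| = 58.56.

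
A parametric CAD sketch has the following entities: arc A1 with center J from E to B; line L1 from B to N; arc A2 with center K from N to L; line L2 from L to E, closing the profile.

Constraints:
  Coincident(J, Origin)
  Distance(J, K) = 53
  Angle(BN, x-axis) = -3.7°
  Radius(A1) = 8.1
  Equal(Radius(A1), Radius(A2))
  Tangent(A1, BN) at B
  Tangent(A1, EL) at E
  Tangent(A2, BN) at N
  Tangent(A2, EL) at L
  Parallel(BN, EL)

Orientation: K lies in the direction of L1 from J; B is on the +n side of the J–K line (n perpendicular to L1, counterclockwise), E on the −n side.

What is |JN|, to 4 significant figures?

53.62

The slot axis is L1's direction at -3.7°, so u = (cos -3.7°, sin -3.7°) = (0.9979, -0.06453) and n = (−sin -3.7°, cos -3.7°) = (0.06453, 0.9979). J is at the origin and K lies 53.0 along u from J, so K = 53.0·u = (52.89, -3.420). Tangency of A1 to both parallel lines with radius 8.1 puts B and E at J ± 8.1·n: B = (0.5227, 8.083), E = (-0.5227, -8.083). Equal radii place N and L the same way about K: N = K + 8.1·n = (53.41, 4.663), L = K − 8.1·n = (52.37, -11.50). Then |JN| = |N − J| = 53.62.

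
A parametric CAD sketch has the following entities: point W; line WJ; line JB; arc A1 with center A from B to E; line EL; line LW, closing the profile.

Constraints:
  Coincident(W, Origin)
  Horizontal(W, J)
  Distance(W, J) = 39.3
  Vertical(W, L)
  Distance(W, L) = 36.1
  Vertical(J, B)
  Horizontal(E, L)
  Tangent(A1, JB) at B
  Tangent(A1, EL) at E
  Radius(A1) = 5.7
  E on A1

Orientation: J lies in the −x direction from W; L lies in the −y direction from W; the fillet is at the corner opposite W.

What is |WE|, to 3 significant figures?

49.3

The virtual corner opposite W is at (-39.3, -36.1). Since A1 is tangent to JB there, AB ⟂ JB and tangency of A1 to EL means the radius AE is perpendicular to EL, with radius 5.7, so the center A sits 5.7 in from both sides at A = (-33.6, -30.4). That places the tangent points at B = (-39.3, -30.4) on JB and E = (-33.6, -36.1) on EL. Then |WE| = |E − W| = 49.3.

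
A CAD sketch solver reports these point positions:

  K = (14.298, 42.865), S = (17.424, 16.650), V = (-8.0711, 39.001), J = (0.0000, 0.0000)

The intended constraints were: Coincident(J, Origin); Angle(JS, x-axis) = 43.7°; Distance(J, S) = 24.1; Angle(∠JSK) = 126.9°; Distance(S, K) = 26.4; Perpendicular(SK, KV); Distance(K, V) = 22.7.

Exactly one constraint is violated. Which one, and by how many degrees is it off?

Perpendicular(SK, KV) — off by 3.00°.

J = (0.00, 0.00) ✓; JS at 43.70° ✓; |JS| = 24.10 ✓; ∠JSK = 126.9° ✓; |SK| = 26.40 ✓; ∠(SK, KV) = 93.00° ✗; |KV| = 22.70 ✓.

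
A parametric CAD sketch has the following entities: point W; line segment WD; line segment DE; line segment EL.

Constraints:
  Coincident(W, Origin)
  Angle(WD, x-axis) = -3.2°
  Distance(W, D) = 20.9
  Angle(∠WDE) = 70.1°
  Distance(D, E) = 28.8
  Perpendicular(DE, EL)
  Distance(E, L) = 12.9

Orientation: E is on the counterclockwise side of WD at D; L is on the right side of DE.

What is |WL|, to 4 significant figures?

39.11

W is at the origin; WD runs at -3.2° with length 20.9, so D = 20.9·(cos -3.2°, sin -3.2°) = (20.87, -1.167). ∠WDE = 70.1°, so DE runs at -3.2° + (180° − 70.1°) = 106.7° from the x-axis; with |DE| = 28.8, E = D + 28.8·(cos 106.7°, sin 106.7°) = (12.59, 26.42). DE is perpendicular to EL; with |EL| = 12.9 on the right of DE, L = E + 12.9·(0.9578, 0.2874) = (24.95, 30.13). Then |WL| = |L − W| = 39.11.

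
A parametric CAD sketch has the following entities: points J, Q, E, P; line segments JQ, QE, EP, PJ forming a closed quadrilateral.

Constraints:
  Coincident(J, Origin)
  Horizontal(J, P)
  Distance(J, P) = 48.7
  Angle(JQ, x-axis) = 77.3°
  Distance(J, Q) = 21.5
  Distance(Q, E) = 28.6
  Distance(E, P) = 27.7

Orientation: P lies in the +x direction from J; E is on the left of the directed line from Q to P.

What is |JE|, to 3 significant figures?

40.4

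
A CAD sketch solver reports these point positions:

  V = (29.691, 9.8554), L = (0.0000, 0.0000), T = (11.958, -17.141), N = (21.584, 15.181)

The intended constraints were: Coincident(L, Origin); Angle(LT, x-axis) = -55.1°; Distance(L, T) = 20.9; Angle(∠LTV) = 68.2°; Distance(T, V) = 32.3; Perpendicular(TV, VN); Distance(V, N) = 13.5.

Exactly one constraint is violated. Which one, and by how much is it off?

Distance(V, N) = 13.5 — off by 3.80.

L = (0.00, 0.00) ✓; LT at -55.10° ✓; |LT| = 20.90 ✓; ∠LTV = 68.20° ✓; |TV| = 32.30 ✓; ∠(TV, VN) = 90.00° ✓; |VN| = 9.700 ✗.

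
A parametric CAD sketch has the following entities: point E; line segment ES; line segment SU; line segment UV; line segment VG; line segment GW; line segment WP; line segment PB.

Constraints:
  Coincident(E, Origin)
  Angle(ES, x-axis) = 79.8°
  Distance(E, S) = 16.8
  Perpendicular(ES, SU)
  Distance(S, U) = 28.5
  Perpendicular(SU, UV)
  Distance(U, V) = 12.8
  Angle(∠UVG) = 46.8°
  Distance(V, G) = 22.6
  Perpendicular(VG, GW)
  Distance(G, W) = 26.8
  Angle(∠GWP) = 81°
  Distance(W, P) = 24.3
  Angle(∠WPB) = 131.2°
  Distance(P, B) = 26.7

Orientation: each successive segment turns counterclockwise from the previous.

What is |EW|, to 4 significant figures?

49.44

∠UVG = 46.8° gives VG at 33.00° from the x-axis; with |VG| = 22.6, G = (-8.387, 21.29). The perpendicularity gives GW at right angles to VG, so GW runs at 123.0°; with |GW| = 26.8, W = (-22.98, 43.77). Then |EW| = |W − E| = 49.44.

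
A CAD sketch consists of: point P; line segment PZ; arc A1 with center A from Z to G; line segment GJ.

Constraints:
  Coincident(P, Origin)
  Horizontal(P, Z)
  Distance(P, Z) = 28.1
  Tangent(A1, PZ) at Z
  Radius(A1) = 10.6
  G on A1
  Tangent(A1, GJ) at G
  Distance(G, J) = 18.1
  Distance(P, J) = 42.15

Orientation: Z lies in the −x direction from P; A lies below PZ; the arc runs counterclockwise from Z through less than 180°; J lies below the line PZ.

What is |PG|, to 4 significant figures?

40.51

P is at the origin; PZ is horizontal with |PZ| = 28.1 and Z on the −x side, so Z = (-28.10, 0.000). The tangent condition forces AZ to be normal to PZ, so A = Z + (0, -10.6) = (-28.10, -10.60). Since AG ⟂ GJ (tangency), |AJ| = √(10.6² + 18.1²) = 20.98 regardless of where G sits on A1. So J lies on both circle(P, 42.15) and circle(A, 20.98); the below-PZ intersection is J = (-27.92, -31.57). G is the foot of the tangent from J: G = (-37.20, -16.03).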